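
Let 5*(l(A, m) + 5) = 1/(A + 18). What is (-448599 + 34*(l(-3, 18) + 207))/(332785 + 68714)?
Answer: -33129791/30112425 ≈ -1.1002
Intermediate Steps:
l(A, m) = -5 + 1/(5*(18 + A)) (l(A, m) = -5 + 1/(5*(A + 18)) = -5 + 1/(5*(18 + A)))
(-448599 + 34*(l(-3, 18) + 207))/(332785 + 68714) = (-448599 + 34*((-449 - 25*(-3))/(5*(18 - 3)) + 207))/(332785 + 68714) = (-448599 + 34*((⅕)*(-449 + 75)/15 + 207))/401499 = (-448599 + 34*((⅕)*(1/15)*(-374) + 207))*(1/401499) = (-448599 + 34*(-374/75 + 207))*(1/401499) = (-448599 + 34*(15151/75))*(1/401499) = (-448599 + 515134/75)*(1/401499) = -33129791/75*1/401499 = -33129791/30112425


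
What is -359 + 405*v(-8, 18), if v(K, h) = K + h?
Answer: 3691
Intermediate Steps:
-359 + 405*v(-8, 18) = -359 + 405*(-8 + 18) = -359 + 405*10 = -359 + 4050 = 3691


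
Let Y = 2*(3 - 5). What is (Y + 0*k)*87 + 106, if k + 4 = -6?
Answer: -242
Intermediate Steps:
Y = -4 (Y = 2*(-2) = -4)
k = -10 (k = -4 - 6 = -10)
(Y + 0*k)*87 + 106 = (-4 + 0*(-10))*87 + 106 = (-4 + 0)*87 + 106 = -4*87 + 106 = -348 + 106 = -242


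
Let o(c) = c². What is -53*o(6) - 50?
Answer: -1958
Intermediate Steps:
-53*o(6) - 50 = -53*6² - 50 = -53*36 - 50 = -1908 - 50 = -1958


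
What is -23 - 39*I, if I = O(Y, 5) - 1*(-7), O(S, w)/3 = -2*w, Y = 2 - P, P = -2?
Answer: 874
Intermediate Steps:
Y = 4 (Y = 2 - 1*(-2) = 2 + 2 = 4)
O(S, w) = -6*w (O(S, w) = 3*(-2*w) = -6*w)
I = -23 (I = -6*5 - 1*(-7) = -30 + 7 = -23)
-23 - 39*I = -23 - 39*(-23) = -23 + 897 = 874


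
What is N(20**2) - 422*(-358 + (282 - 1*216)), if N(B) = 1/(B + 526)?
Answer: 114105425/926 ≈ 1.2322e+5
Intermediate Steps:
N(B) = 1/(526 + B)
N(20**2) - 422*(-358 + (282 - 1*216)) = 1/(526 + 20**2) - 422*(-358 + (282 - 1*216)) = 1/(526 + 400) - 422*(-358 + (282 - 216)) = 1/926 - 422*(-358 + 66) = 1/926 - 422*(-292) = 1/926 + 123224 = 114105425/926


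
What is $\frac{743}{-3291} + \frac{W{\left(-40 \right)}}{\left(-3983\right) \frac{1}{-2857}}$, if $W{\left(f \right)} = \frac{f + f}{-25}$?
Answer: $\frac{135641347}{65540265} \approx 2.0696$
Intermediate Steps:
$W{\left(f \right)} = - \frac{2 f}{25}$ ($W{\left(f \right)} = 2 f \left(- \frac{1}{25}\right) = - \frac{2 f}{25}$)
$\frac{743}{-3291} + \frac{W{\left(-40 \right)}}{\left(-3983\right) \frac{1}{-2857}} = \frac{743}{-3291} + \frac{\left(- \frac{2}{25}\right) \left(-40\right)}{\left(-3983\right) \frac{1}{-2857}} = 743 \left(- \frac{1}{3291}\right) + \frac{16}{5 \left(\left(-3983\right) \left(- \frac{1}{2857}\right)\right)} = - \frac{743}{3291} + \frac{16}{5 \cdot \frac{3983}{2857}} = - \frac{743}{3291} + \frac{16}{5} \cdot \frac{2857}{3983} = - \frac{743}{3291} + \frac{45712}{19915} = \frac{135641347}{65540265}$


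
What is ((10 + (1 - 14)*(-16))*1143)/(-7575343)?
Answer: -249174/7575343 ≈ -0.032893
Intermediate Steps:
((10 + (1 - 14)*(-16))*1143)/(-7575343) = ((10 - 13*(-16))*1143)*(-1/7575343) = ((10 + 208)*1143)*(-1/7575343) = (218*1143)*(-1/7575343) = 249174*(-1/7575343) = -249174/7575343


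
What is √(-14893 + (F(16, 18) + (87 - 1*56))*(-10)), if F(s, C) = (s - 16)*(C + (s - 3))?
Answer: I*√15203 ≈ 123.3*I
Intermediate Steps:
F(s, C) = (-16 + s)*(-3 + C + s) (F(s, C) = (-16 + s)*(C + (-3 + s)) = (-16 + s)*(-3 + C + s))
√(-14893 + (F(16, 18) + (87 - 1*56))*(-10)) = √(-14893 + ((48 + 16² - 19*16 - 16*18 + 18*16) + (87 - 1*56))*(-10)) = √(-14893 + ((48 + 256 - 304 - 288 + 288) + (87 - 56))*(-10)) = √(-14893 + (0 + 31)*(-10)) = √(-14893 + 31*(-10)) = √(-14893 - 310) = √(-15203) = I*√15203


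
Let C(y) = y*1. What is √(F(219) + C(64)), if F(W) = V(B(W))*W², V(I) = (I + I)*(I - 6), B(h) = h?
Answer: √4474473598 ≈ 66892.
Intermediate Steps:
C(y) = y
V(I) = 2*I*(-6 + I) (V(I) = (2*I)*(-6 + I) = 2*I*(-6 + I))
F(W) = 2*W³*(-6 + W) (F(W) = (2*W*(-6 + W))*W² = 2*W³*(-6 + W))
√(F(219) + C(64)) = √(2*219³*(-6 + 219) + 64) = √(2*10503459*213 + 64) = √(4474473534 + 64) = √4474473598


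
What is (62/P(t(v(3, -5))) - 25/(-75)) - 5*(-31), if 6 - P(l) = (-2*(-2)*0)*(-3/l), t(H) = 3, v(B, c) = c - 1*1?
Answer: 497/3 ≈ 165.67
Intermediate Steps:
v(B, c) = -1 + c (v(B, c) = c - 1 = -1 + c)
P(l) = 6 (P(l) = 6 - -2*(-2)*0*(-3/l) = 6 - 4*0*(-3/l) = 6 - 0*(-3/l) = 6 - 1*0 = 6 + 0 = 6)
(62/P(t(v(3, -5))) - 25/(-75)) - 5*(-31) = (62/6 - 25/(-75)) - 5*(-31) = (62*(⅙) - 25*(-1/75)) + 155 = (31/3 + ⅓) + 155 = 32/3 + 155 = 497/3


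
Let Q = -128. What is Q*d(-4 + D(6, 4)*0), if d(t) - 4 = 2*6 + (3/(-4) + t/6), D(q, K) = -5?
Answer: -5600/3 ≈ -1866.7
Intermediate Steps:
d(t) = 61/4 + t/6 (d(t) = 4 + (2*6 + (3/(-4) + t/6)) = 4 + (12 + (3*(-1/4) + t*(1/6))) = 4 + (12 + (-3/4 + t/6)) = 4 + (45/4 + t/6) = 61/4 + t/6)
Q*d(-4 + D(6, 4)*0) = -128*(61/4 + (-4 - 5*0)/6) = -128*(61/4 + (-4 + 0)/6) = -128*(61/4 + (1/6)*(-4)) = -128*(61/4 - 2/3) = -128*175/12 = -5600/3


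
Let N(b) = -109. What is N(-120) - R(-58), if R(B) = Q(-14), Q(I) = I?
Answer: -95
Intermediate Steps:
R(B) = -14
N(-120) - R(-58) = -109 - 1*(-14) = -109 + 14 = -95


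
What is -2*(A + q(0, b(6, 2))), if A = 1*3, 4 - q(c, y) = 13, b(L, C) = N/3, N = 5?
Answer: 12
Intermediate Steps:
b(L, C) = 5/3
q(c, y) = -9 (q(c, y) = 4 - 1*13 = 4 - 13 = -9)
A = 3
-2*(A + q(0, b(6, 2))) = -2*(3 - 9) = -2*(-6) = 12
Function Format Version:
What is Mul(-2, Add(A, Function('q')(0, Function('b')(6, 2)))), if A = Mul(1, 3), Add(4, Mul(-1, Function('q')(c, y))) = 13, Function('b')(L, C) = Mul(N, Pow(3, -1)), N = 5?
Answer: 12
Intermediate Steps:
Function('b')(L, C) = Rational(5, 3) (Function('b')(L, C) = Mul(5, Pow(3, -1)) = Mul(5, Rational(1, 3)) = Rational(5, 3))
Function('q')(c, y) = -9 (Function('q')(c, y) = Add(4, Mul(-1, 13)) = Add(4, -13) = -9)
A = 3
Mul(-2, Add(A, Function('q')(0, Function('b')(6, 2)))) = Mul(-2, Add(3, -9)) = Mul(-2, -6) = 12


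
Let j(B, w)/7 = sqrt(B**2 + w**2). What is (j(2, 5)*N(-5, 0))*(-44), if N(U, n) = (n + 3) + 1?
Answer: -1232*sqrt(29) ≈ -6634.5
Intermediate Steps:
N(U, n) = 4 + n (N(U, n) = (3 + n) + 1 = 4 + n)
j(B, w) = 7*sqrt(B**2 + w**2)
(j(2, 5)*N(-5, 0))*(-44) = ((7*sqrt(2**2 + 5**2))*(4 + 0))*(-44) = ((7*sqrt(4 + 25))*4)*(-44) = ((7*sqrt(29))*4)*(-44) = (28*sqrt(29))*(-44) = -1232*sqrt(29)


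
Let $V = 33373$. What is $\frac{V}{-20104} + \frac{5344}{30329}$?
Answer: $- \frac{904733941}{609734216} \approx -1.4838$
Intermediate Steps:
$\frac{V}{-20104} + \frac{5344}{30329} = \frac{33373}{-20104} + \frac{5344}{30329} = 33373 \left(- \frac{1}{20104}\right) + 5344 \cdot \frac{1}{30329} = - \frac{33373}{20104} + \frac{5344}{30329} = - \frac{904733941}{609734216}$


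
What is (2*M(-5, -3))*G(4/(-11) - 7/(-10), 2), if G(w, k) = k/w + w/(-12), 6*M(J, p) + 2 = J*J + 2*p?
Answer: 4913527/146520 ≈ 33.535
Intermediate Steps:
M(J, p) = -1/3 + p/3 + J**2/6 (M(J, p) = -1/3 + (J*J + 2*p)/6 = -1/3 + (J**2 + 2*p)/6 = -1/3 + (p/3 + J**2/6) = -1/3 + p/3 + J**2/6)
G(w, k) = -w/12 + k/w (G(w, k) = k/w + w*(-1/12) = k/w - w/12 = -w/12 + k/w)
(2*M(-5, -3))*G(4/(-11) - 7/(-10), 2) = (2*(-1/3 + (1/3)*(-3) + (1/6)*(-5)**2))*(-(4/(-11) - 7/(-10))/12 + 2/(4/(-11) - 7/(-10))) = (2*(-1/3 - 1 + (1/6)*25))*(-(4*(-1/11) - 7*(-1/10))/12 + 2/(4*(-1/11) - 7*(-1/10))) = (2*(-1/3 - 1 + 25/6))*(-(-4/11 + 7/10)/12 + 2/(-4/11 + 7/10)) = (2*(17/6))*(-1/12*37/110 + 2/(37/110)) = 17*(-37/1320 + 2*(110/37))/3 = 17*(-37/1320 + 220/37)/3 = (17/3)*(289031/48840) = 4913527/146520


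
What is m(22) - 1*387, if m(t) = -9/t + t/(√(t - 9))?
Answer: -8523/22 + 22*√13/13 ≈ -381.31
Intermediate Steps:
m(t) = -9/t + t/√(-9 + t) (m(t) = -9/t + t/(√(-9 + t)) = -9/t + t/√(-9 + t))
m(22) - 1*387 = (-9/22 + 22/√(-9 + 22)) - 1*387 = (-9*1/22 + 22/√13) - 387 = (-9/22 + 22*(√13/13)) - 387 = (-9/22 + 22*√13/13) - 387 = -8523/22 + 22*√13/13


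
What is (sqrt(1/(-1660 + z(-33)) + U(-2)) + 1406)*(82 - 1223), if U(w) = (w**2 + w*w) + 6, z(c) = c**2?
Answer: -1604246 - 1141*sqrt(4564003)/571 ≈ -1.6085e+6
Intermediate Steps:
U(w) = 6 + 2*w**2 (U(w) = (w**2 + w**2) + 6 = 2*w**2 + 6 = 6 + 2*w**2)
(sqrt(1/(-1660 + z(-33)) + U(-2)) + 1406)*(82 - 1223) = (sqrt(1/(-1660 + (-33)**2) + (6 + 2*(-2)**2)) + 1406)*(82 - 1223) = (sqrt(1/(-1660 + 1089) + (6 + 2*4)) + 1406)*(-1141) = (sqrt(1/(-571) + (6 + 8)) + 1406)*(-1141) = (sqrt(-1/571 + 14) + 1406)*(-1141) = (sqrt(7993/571) + 1406)*(-1141) = (sqrt(4564003)/571 + 1406)*(-1141) = (1406 + sqrt(4564003)/571)*(-1141) = -1604246 - 1141*sqrt(4564003)/571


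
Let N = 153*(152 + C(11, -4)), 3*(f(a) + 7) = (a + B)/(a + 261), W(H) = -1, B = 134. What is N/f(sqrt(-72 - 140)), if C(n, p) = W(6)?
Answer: 69309*(-2*sqrt(53) + 261*I)/(-5347*I + 40*sqrt(53)) ≈ -3383.4 - 4.4695*I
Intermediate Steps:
C(n, p) = -1
f(a) = -7 + (134 + a)/(3*(261 + a)) (f(a) = -7 + ((a + 134)/(a + 261))/3 = -7 + ((134 + a)/(261 + a))/3 = -7 + (134 + a)/(3*(261 + a)))
N = 23103 (N = 153*(152 - 1) = 153*151 = 23103)
N/f(sqrt(-72 - 140)) = 23103/(((-5347 - 20*sqrt(-72 - 140))/(3*(261 + sqrt(-72 - 140))))) = 23103/(((-5347 - 40*I*sqrt(53))/(3*(261 + sqrt(-212))))) = 23103/(((-5347 - 40*I*sqrt(53))/(3*(261 + 2*I*sqrt(53))))) = 23103*(3*(261 + 2*I*sqrt(53))/(-5347 - 40*I*sqrt(53))) = 69309*(261 + 2*I*sqrt(53))/(-5347 - 40*I*sqrt(53))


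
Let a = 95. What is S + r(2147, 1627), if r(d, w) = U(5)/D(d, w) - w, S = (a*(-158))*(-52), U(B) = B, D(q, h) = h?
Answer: 1267258916/1627 ≈ 7.7889e+5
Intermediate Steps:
S = 780520 (S = (95*(-158))*(-52) = -15010*(-52) = 780520)
r(d, w) = -w + 5/w (r(d, w) = 5/w - w = -w + 5/w)
S + r(2147, 1627) = 780520 + (-1*1627 + 5/1627) = 780520 + (-1627 + 5*(1/1627)) = 780520 + (-1627 + 5/1627) = 780520 - 2647124/1627 = 1267258916/1627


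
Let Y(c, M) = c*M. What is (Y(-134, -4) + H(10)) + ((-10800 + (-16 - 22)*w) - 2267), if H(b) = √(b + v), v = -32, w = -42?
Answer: -10935 + I*√22 ≈ -10935.0 + 4.6904*I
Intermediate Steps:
Y(c, M) = M*c
H(b) = √(-32 + b) (H(b) = √(b - 32) = √(-32 + b))
(Y(-134, -4) + H(10)) + ((-10800 + (-16 - 22)*w) - 2267) = (-4*(-134) + √(-32 + 10)) + ((-10800 + (-16 - 22)*(-42)) - 2267) = (536 + √(-22)) + ((-10800 - 38*(-42)) - 2267) = (536 + I*√22) + ((-10800 + 1596) - 2267) = (536 + I*√22) + (-9204 - 2267) = (536 + I*√22) - 11471 = -10935 + I*√22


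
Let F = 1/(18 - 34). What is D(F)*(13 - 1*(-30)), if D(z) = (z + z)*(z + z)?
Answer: 43/64 ≈ 0.67188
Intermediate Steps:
F = -1/16 (F = 1/(-16) = -1/16 ≈ -0.062500)
D(z) = 4*z**2 (D(z) = (2*z)*(2*z) = 4*z**2)
D(F)*(13 - 1*(-30)) = (4*(-1/16)**2)*(13 - 1*(-30)) = (4*(1/256))*(13 + 30) = (1/64)*43 = 43/64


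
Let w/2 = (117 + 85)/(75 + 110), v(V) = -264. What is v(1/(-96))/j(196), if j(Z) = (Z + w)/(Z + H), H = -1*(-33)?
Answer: -1398045/4583 ≈ -305.05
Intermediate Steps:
H = 33
w = 404/185 (w = 2*((117 + 85)/(75 + 110)) = 2*(202/185) = 404/185 ≈ 2.1838)
j(Z) = (404/185 + Z)/(33 + Z) (j(Z) = (Z + 404/185)/(Z + 33) = (404/185 + Z)/(33 + Z))
v(1/(-96))/j(196) = -264*(33 + 196)/(404/185 + 196) = -264/((36664/185)/229) = -264/((1/229)*(36664/185)) = -264/36664/42365 = -264*42365/36664 = -1398045/4583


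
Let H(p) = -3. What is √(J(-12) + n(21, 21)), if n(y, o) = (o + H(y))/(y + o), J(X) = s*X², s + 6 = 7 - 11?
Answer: I*√70539/7 ≈ 37.942*I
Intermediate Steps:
s = -10 (s = -6 + (7 - 11) = -6 - 4 = -10)
J(X) = -10*X²
n(y, o) = (-3 + o)/(o + y) (n(y, o) = (o - 3)/(y + o) = (-3 + o)/(o + y))
√(J(-12) + n(21, 21)) = √(-10*(-12)² + (-3 + 21)/(21 + 21)) = √(-10*144 + 18/42) = √(-1440 + (1/42)*18) = √(-1440 + 3/7) = √(-10077/7) = I*√70539/7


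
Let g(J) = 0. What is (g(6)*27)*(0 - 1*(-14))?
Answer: 0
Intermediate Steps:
(g(6)*27)*(0 - 1*(-14)) = (0*27)*(0 - 1*(-14)) = 0*(0 + 14) = 0*14 = 0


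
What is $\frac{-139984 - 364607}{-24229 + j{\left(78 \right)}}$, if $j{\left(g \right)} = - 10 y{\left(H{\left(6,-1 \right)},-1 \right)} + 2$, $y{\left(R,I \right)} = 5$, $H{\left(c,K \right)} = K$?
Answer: $\frac{504591}{24277} \approx 20.785$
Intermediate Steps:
$j{\left(g \right)} = -48$ ($j{\left(g \right)} = \left(-10\right) 5 + 2 = -50 + 2 = -48$)
$\frac{-139984 - 364607}{-24229 + j{\left(78 \right)}} = \frac{-139984 - 364607}{-24229 - 48} = - \frac{504591}{-24277} = \left(-504591\right) \left(- \frac{1}{24277}\right) = \frac{504591}{24277}$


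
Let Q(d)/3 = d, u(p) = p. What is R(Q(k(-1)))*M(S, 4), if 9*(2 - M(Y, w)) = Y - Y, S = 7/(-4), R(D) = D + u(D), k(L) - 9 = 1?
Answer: 120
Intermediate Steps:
k(L) = 10 (k(L) = 9 + 1 = 10)
Q(d) = 3*d
R(D) = 2*D (R(D) = D + D = 2*D)
S = -7/4 (S = 7*(-¼) = -7/4 ≈ -1.7500)
M(Y, w) = 2 (M(Y, w) = 2 - (Y - Y)/9 = 2 - ⅑*0 = 2 + 0 = 2)
R(Q(k(-1)))*M(S, 4) = (2*(3*10))*2 = (2*30)*2 = 60*2 = 120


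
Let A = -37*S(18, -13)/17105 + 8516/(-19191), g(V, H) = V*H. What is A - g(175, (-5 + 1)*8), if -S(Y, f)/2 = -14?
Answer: 1838101959944/328262055 ≈ 5599.5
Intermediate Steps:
S(Y, f) = 28 (S(Y, f) = -2*(-14) = 28)
g(V, H) = H*V
A = -165548056/328262055 (A = -37*28/17105 + 8516/(-19191) = -1036*1/17105 + 8516*(-1/19191) = -1036/17105 - 8516/19191 = -165548056/328262055 ≈ -0.50432)
A - g(175, (-5 + 1)*8) = -165548056/328262055 - (-5 + 1)*8*175 = -165548056/328262055 - (-4*8)*175 = -165548056/328262055 - (-32)*175 = -165548056/328262055 - 1*(-5600) = -165548056/328262055 + 5600 = 1838101959944/328262055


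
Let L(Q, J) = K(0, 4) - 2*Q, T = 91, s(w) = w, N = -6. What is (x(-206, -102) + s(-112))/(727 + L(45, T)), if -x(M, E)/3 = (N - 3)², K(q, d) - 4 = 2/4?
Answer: -710/1283 ≈ -0.55339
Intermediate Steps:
K(q, d) = 9/2 (K(q, d) = 4 + 2/4 = 4 + 2*(¼) = 4 + ½ = 9/2)
x(M, E) = -243 (x(M, E) = -3*(-6 - 3)² = -3*(-9)² = -3*81 = -243)
L(Q, J) = 9/2 - 2*Q
(x(-206, -102) + s(-112))/(727 + L(45, T)) = (-243 - 112)/(727 + (9/2 - 2*45)) = -355/(727 + (9/2 - 90)) = -355/(727 - 171/2) = -355/1283/2 = -355*2/1283 = -710/1283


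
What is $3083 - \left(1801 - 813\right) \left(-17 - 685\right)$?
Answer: $696659$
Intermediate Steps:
$3083 - \left(1801 - 813\right) \left(-17 - 685\right) = 3083 - 988 \left(-702\right) = 3083 - -693576 = 3083 + 693576 = 696659$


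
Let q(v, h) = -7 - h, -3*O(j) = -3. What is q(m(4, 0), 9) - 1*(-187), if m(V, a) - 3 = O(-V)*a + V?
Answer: 171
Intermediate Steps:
O(j) = 1 (O(j) = -⅓*(-3) = 1)
m(V, a) = 3 + V + a (m(V, a) = 3 + (1*a + V) = 3 + (a + V) = 3 + (V + a) = 3 + V + a)
q(m(4, 0), 9) - 1*(-187) = (-7 - 1*9) - 1*(-187) = (-7 - 9) + 187 = -16 + 187 = 171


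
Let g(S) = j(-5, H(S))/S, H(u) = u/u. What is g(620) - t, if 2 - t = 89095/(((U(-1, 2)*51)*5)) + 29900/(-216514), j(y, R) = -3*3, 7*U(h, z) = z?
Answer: 4178629736467/3423086340 ≈ 1220.7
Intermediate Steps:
U(h, z) = z/7
H(u) = 1
j(y, R) = -9
g(S) = -9/S
t = -13479611053/11042214 (t = 2 - (89095/(((((⅐)*2)*51)*5)) + 29900/(-216514)) = 2 - (89095/((((2/7)*51)*5)) + 29900*(-1/216514)) = 2 - (89095/(((102/7)*5)) - 14950/108257) = 2 - (89095/(510/7) - 14950/108257) = 2 - (89095*(7/510) - 14950/108257) = 2 - (124733/102 - 14950/108257) = 2 - 1*13501695481/11042214 = 2 - 13501695481/11042214 = -13479611053/11042214 ≈ -1220.7)
g(620) - t = -9/620 - 1*(-13479611053/11042214) = -9*1/620 + 13479611053/11042214 = -9/620 + 13479611053/11042214 = 4178629736467/3423086340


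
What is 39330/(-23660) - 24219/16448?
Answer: -60996069/19457984 ≈ -3.1348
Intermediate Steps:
39330/(-23660) - 24219/16448 = 39330*(-1/23660) - 24219*1/16448 = -3933/2366 - 24219/16448 = -60996069/19457984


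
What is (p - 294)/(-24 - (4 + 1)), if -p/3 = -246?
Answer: -444/29 ≈ -15.310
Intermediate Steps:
p = 738 (p = -3*(-246) = 738)
(p - 294)/(-24 - (4 + 1)) = (738 - 294)/(-24 - (4 + 1)) = 444/(-24 - 1*5) = 444/(-24 - 5) = 444/(-29) = 444*(-1/29) = -444/29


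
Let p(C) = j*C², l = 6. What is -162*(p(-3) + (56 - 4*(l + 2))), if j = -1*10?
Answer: 10692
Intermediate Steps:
j = -10
p(C) = -10*C²
-162*(p(-3) + (56 - 4*(l + 2))) = -162*(-10*(-3)² + (56 - 4*(6 + 2))) = -162*(-10*9 + (56 - 4*8)) = -162*(-90 + (56 - 1*32)) = -162*(-90 + (56 - 32)) = -162*(-90 + 24) = -162*(-66) = 10692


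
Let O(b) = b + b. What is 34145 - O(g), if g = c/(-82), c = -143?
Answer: 1399802/41 ≈ 34142.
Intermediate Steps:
g = 143/82 (g = -143/(-82) = -143*(-1/82) = 143/82 ≈ 1.7439)
O(b) = 2*b
34145 - O(g) = 34145 - 2*143/82 = 34145 - 1*143/41 = 34145 - 143/41 = 1399802/41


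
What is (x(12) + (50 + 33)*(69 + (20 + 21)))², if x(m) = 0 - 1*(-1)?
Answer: 83375161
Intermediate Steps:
x(m) = 1 (x(m) = 0 + 1 = 1)
(x(12) + (50 + 33)*(69 + (20 + 21)))² = (1 + (50 + 33)*(69 + (20 + 21)))² = (1 + 83*(69 + 41))² = (1 + 83*110)² = (1 + 9130)² = 9131² = 83375161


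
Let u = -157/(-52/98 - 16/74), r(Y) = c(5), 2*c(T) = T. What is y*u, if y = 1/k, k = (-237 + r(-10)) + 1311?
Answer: 284641/1457581 ≈ 0.19528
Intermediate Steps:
c(T) = T/2
r(Y) = 5/2 (r(Y) = (½)*5 = 5/2)
k = 2153/2 (k = (-237 + 5/2) + 1311 = -469/2 + 1311 = 2153/2 ≈ 1076.5)
u = 284641/1354 (u = -157/(-52*1/98 - 16*1/74) = -157/(-26/49 - 8/37) = -157/(-1354/1813) = -157*(-1813/1354) = 284641/1354 ≈ 210.22)
y = 2/2153 (y = 1/(2153/2) = 2/2153 ≈ 0.00092894)
y*u = (2/2153)*(284641/1354) = 284641/1457581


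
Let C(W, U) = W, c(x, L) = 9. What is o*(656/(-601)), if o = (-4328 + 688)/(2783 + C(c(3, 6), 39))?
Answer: 298480/209749 ≈ 1.4230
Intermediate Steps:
o = -455/349 (o = (-4328 + 688)/(2783 + 9) = -3640/2792 = -3640*1/2792 = -455/349 ≈ -1.3037)
o*(656/(-601)) = -298480/(349*(-601)) = -298480*(-1)/(349*601) = -455/349*(-656/601) = 298480/209749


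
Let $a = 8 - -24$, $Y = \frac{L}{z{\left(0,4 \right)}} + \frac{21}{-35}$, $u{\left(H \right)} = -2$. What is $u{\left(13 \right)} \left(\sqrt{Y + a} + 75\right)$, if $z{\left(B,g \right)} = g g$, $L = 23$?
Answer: $-150 - \frac{\sqrt{13135}}{10} \approx -161.46$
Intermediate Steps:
$z{\left(B,g \right)} = g^{2}$
$Y = \frac{67}{80}$ ($Y = \frac{23}{4^{2}} + \frac{21}{-35} = \frac{23}{16} + 21 \left(- \frac{1}{35}\right) = 23 \cdot \frac{1}{16} - \frac{3}{5} = \frac{23}{16} - \frac{3}{5} = \frac{67}{80} \approx 0.8375$)
$a = 32$ ($a = 8 + 24 = 32$)
$u{\left(13 \right)} \left(\sqrt{Y + a} + 75\right) = - 2 \left(\sqrt{\frac{67}{80} + 32} + 75\right) = - 2 \left(\sqrt{\frac{2627}{80}} + 75\right) = - 2 \left(\frac{\sqrt{13135}}{20} + 75\right) = - 2 \left(75 + \frac{\sqrt{13135}}{20}\right) = -150 - \frac{\sqrt{13135}}{10}$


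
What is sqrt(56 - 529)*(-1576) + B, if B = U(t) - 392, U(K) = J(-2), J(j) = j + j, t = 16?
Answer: -396 - 1576*I*sqrt(473) ≈ -396.0 - 34276.0*I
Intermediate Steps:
J(j) = 2*j
U(K) = -4 (U(K) = 2*(-2) = -4)
B = -396 (B = -4 - 392 = -396)
sqrt(56 - 529)*(-1576) + B = sqrt(56 - 529)*(-1576) - 396 = sqrt(-473)*(-1576) - 396 = (I*sqrt(473))*(-1576) - 396 = -1576*I*sqrt(473) - 396 = -396 - 1576*I*sqrt(473)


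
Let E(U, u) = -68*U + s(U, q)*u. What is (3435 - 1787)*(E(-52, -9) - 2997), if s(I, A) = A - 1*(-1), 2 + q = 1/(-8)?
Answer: 904958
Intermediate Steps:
q = -17/8 (q = -2 + 1/(-8) = -2 + 1*(-⅛) = -2 - ⅛ = -17/8 ≈ -2.1250)
s(I, A) = 1 + A (s(I, A) = A + 1 = 1 + A)
E(U, u) = -68*U - 9*u/8 (E(U, u) = -68*U + (1 - 17/8)*u = -68*U - 9*u/8)
(3435 - 1787)*(E(-52, -9) - 2997) = (3435 - 1787)*((-68*(-52) - 9/8*(-9)) - 2997) = 1648*((3536 + 81/8) - 2997) = 1648*(28369/8 - 2997) = 1648*(4393/8) = 904958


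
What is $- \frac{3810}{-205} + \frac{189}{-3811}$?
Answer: $\frac{2896233}{156251} \approx 18.536$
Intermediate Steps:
$- \frac{3810}{-205} + \frac{189}{-3811} = \left(-3810\right) \left(- \frac{1}{205}\right) + 189 \left(- \frac{1}{3811}\right) = \frac{762}{41} - \frac{189}{3811} = \frac{2896233}{156251}$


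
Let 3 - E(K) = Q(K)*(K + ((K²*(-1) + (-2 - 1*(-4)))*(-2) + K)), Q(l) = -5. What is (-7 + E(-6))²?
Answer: 76176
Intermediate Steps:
E(K) = -17 + 10*K + 10*K² (E(K) = 3 - (-5)*(K + ((K²*(-1) + (-2 - 1*(-4)))*(-2) + K)) = 3 - (-5)*(K + ((-K² + (-2 + 4))*(-2) + K)) = 3 - (-5)*(K + ((-K² + 2)*(-2) + K)) = 3 - (-5)*(K + ((2 - K²)*(-2) + K)) = 3 - (-5)*(K + ((-4 + 2*K²) + K)) = 3 - (-5)*(K + (-4 + K + 2*K²)) = 3 - (-5)*(-4 + 2*K + 2*K²) = 3 - (20 - 10*K - 10*K²) = 3 + (-20 + 10*K + 10*K²) = -17 + 10*K + 10*K²)
(-7 + E(-6))² = (-7 + (-17 + 10*(-6) + 10*(-6)²))² = (-7 + (-17 - 60 + 10*36))² = (-7 + (-17 - 60 + 360))² = (-7 + 283)² = 276² = 76176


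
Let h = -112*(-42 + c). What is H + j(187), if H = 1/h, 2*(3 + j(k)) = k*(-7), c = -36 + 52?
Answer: -1914639/2912 ≈ -657.50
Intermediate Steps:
c = 16
j(k) = -3 - 7*k/2 (j(k) = -3 + (k*(-7))/2 = -3 + (-7*k)/2 = -3 - 7*k/2)
h = 2912 (h = -112*(-42 + 16) = -112*(-26) = 2912)
H = 1/2912 ≈ 0.00034341
H + j(187) = 1/2912 + (-3 - 7/2*187) = 1/2912 + (-3 - 1309/2) = 1/2912 - 1315/2 = -1914639/2912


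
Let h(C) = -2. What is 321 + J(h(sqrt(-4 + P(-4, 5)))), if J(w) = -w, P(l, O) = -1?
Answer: 323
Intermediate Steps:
321 + J(h(sqrt(-4 + P(-4, 5)))) = 321 - 1*(-2) = 321 + 2 = 323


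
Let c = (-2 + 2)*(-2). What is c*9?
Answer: 0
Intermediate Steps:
c = 0 (c = 0*(-2) = 0)
c*9 = 0*9 = 0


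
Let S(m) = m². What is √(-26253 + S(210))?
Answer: 3*√1983 ≈ 133.59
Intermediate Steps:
√(-26253 + S(210)) = √(-26253 + 210²) = √(-26253 + 44100) = √17847 = 3*√1983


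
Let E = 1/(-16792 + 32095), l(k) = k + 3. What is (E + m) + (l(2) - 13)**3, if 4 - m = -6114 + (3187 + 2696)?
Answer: -4238930/15303 ≈ -277.00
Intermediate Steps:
l(k) = 3 + k
E = 1/15303 ≈ 6.5347e-5
m = 235 (m = 4 - (-6114 + (3187 + 2696)) = 4 - (-6114 + 5883) = 4 - 1*(-231) = 4 + 231 = 235)
(E + m) + (l(2) - 13)**3 = (1/15303 + 235) + ((3 + 2) - 13)**3 = 3596206/15303 + (5 - 13)**3 = 3596206/15303 + (-8)**3 = 3596206/15303 - 512 = -4238930/15303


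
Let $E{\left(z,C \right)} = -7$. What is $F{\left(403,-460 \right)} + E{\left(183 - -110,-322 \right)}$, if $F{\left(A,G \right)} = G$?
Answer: $-467$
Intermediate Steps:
$F{\left(403,-460 \right)} + E{\left(183 - -110,-322 \right)} = -460 - 7 = -467$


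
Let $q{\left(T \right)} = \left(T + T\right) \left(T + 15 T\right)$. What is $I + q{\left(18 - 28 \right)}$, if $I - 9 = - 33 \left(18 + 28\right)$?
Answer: $1691$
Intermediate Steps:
$q{\left(T \right)} = 32 T^{2}$ ($q{\left(T \right)} = 2 T 16 T = 32 T^{2}$)
$I = -1509$ ($I = 9 - 33 \left(18 + 28\right) = 9 - 1518 = -1509$)
$I + q{\left(18 - 28 \right)} = -1509 + 32 \left(18 - 28\right)^{2} = -1509 + 32 \left(-10\right)^{2} = -1509 + 32 \cdot 100 = -1509 + 3200 = 1691$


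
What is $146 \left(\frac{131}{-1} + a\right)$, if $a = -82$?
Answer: $-31098$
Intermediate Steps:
$146 \left(\frac{131}{-1} + a\right) = 146 \left(\frac{131}{-1} - 82\right) = 146 \left(131 \left(-1\right) - 82\right) = 146 \left(-131 - 82\right) = 146 \left(-213\right) = -31098$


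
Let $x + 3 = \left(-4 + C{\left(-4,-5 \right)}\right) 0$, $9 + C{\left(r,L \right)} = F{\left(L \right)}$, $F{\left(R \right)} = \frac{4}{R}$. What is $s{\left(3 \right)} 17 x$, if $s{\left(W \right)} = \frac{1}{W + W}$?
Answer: $- \frac{17}{2} \approx -8.5$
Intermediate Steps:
$C{\left(r,L \right)} = -9 + \frac{4}{L}$
$x = -3$ ($x = -3 + \left(-4 - \left(9 - \frac{4}{-5}\right)\right) 0 = -3 + \left(-4 + \left(-9 + 4 \left(- \frac{1}{5}\right)\right)\right) 0 = -3 + \left(-4 - \frac{49}{5}\right) 0 = -3 - 0 = -3 + 0 = -3$)
$s{\left(W \right)} = \frac{1}{2 W}$
$s{\left(3 \right)} 17 x = \frac{1}{2 \cdot 3} \cdot 17 \left(-3\right) = \frac{1}{2} \cdot \frac{1}{3} \cdot 17 \left(-3\right) = \frac{1}{6} \cdot 17 \left(-3\right) = \frac{17}{6} \left(-3\right) = - \frac{17}{2}$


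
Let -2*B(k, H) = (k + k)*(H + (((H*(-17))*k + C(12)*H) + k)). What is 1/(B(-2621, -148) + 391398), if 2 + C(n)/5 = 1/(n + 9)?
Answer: -21/363029019907 ≈ -5.7847e-11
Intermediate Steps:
C(n) = -10 + 5/(9 + n) (C(n) = -10 + 5/(n + 9) = -10 + 5/(9 + n))
B(k, H) = -k*(k - 184*H/21 - 17*H*k) (B(k, H) = -(k + k)*(H + (((H*(-17))*k + (5*(-17 - 2*12)/(9 + 12))*H) + k))/2 = -2*k*(H + (((-17*H)*k + (5*(-17 - 24)/21)*H) + k))/2 = -2*k*(H + ((-17*H*k + (5*(1/21)*(-41))*H) + k))/2 = -2*k*(H + ((-17*H*k - 205*H/21) + k))/2 = -2*k*(H + ((-205*H/21 - 17*H*k) + k))/2 = -2*k*(H + (k - 205*H/21 - 17*H*k))/2 = -2*k*(k - 184*H/21 - 17*H*k)/2 = -k*(k - 184*H/21 - 17*H*k))
1/(B(-2621, -148) + 391398) = 1/((1/21)*(-2621)*(-21*(-2621) + 184*(-148) + 357*(-148)*(-2621)) + 391398) = 1/((1/21)*(-2621)*(55041 - 27232 + 138483156) + 391398) = 1/((1/21)*(-2621)*138510965 + 391398) = 1/(-363037239265/21 + 391398) = 1/(-363029019907/21) = -21/363029019907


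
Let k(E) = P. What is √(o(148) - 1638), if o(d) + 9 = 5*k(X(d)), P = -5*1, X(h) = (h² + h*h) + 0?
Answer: 2*I*√418 ≈ 40.89*I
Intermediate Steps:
X(h) = 2*h² (X(h) = (h² + h²) + 0 = 2*h² + 0 = 2*h²)
P = -5
k(E) = -5
o(d) = -34 (o(d) = -9 + 5*(-5) = -9 - 25 = -34)
√(o(148) - 1638) = √(-34 - 1638) = √(-1672) = 2*I*√418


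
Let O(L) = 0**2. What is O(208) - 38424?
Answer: -38424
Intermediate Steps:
O(L) = 0
O(208) - 38424 = 0 - 38424 = -38424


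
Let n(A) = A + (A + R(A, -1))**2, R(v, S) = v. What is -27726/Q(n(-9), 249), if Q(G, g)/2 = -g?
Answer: 4621/83 ≈ 55.675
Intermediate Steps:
n(A) = A + 4*A**2 (n(A) = A + (A + A)**2 = A + (2*A)**2 = A + 4*A**2)
Q(G, g) = -2*g (Q(G, g) = 2*(-g) = -2*g)
-27726/Q(n(-9), 249) = -27726/((-2*249)) = -27726/(-498) = -27726*(-1/498) = 4621/83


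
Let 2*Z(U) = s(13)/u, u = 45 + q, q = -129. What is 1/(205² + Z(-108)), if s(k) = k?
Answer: 168/7060187 ≈ 2.3795e-5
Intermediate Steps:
u = -84 (u = 45 - 129 = -84)
Z(U) = -13/168 (Z(U) = (13/(-84))/2 = (13*(-1/84))/2 = (½)*(-13/84) = -13/168)
1/(205² + Z(-108)) = 1/(205² - 13/168) = 1/(42025 - 13/168) = 1/(7060187/168) = 168/7060187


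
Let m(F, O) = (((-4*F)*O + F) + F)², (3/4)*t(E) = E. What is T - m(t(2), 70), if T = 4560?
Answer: -4905136/9 ≈ -5.4502e+5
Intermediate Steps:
t(E) = 4*E/3
m(F, O) = (2*F - 4*F*O)² (m(F, O) = ((-4*F*O + F) + F)² = ((F - 4*F*O) + F)² = (2*F - 4*F*O)²)
T - m(t(2), 70) = 4560 - 4*((4/3)*2)²*(-1 + 2*70)² = 4560 - 4*(8/3)²*(-1 + 140)² = 4560 - 4*64*139²/9 = 4560 - 4*64*19321/9 = 4560 - 1*4946176/9 = 4560 - 4946176/9 = -4905136/9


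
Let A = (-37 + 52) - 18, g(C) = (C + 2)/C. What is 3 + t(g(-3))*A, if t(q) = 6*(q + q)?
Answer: -9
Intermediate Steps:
g(C) = (2 + C)/C
t(q) = 12*q (t(q) = 6*(2*q) = 12*q)
A = -3 (A = 15 - 18 = -3)
3 + t(g(-3))*A = 3 + (12*((2 - 3)/(-3)))*(-3) = 3 + (12*(-1/3*(-1)))*(-3) = 3 + (12*(1/3))*(-3) = 3 + 4*(-3) = 3 - 12 = -9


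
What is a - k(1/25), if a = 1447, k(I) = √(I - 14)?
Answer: 1447 - I*√349/5 ≈ 1447.0 - 3.7363*I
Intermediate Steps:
k(I) = √(-14 + I)
a - k(1/25) = 1447 - √(-14 + 1/25) = 1447 - √(-349/25) = 1447 - I*√349/5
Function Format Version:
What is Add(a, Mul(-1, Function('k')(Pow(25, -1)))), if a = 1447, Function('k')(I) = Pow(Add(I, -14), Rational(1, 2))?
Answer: Add(1447, Mul(Rational(-1, 5), I, Pow(349, Rational(1, 2)))) ≈ Add(1447.0, Mul(-3.7363, I))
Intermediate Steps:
Function('k')(I) = Pow(Add(-14, I), Rational(1, 2))
Add(a, Mul(-1, Function('k')(Pow(25, -1)))) = Add(1447, Mul(-1, Pow(Add(-14, Pow(25, -1)), Rational(1, 2)))) = Add(1447, Mul(-1, Pow(Add(-14, Rational(1, 25)), Rational(1, 2)))) = Add(1447, Mul(-1, Pow(Rational(-349, 25), Rational(1, 2)))) = Add(1447, Mul(-1, Mul(Rational(1, 5), I, Pow(349, Rational(1, 2))))) = Add(1447, Mul(Rational(-1, 5), I, Pow(349, Rational(1, 2))))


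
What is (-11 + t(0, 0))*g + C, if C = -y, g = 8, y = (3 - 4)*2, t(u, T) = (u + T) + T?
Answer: -86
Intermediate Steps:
t(u, T) = u + 2*T (t(u, T) = (T + u) + T = u + 2*T)
y = -2 (y = -1*2 = -2)
C = 2 (C = -1*(-2) = 2)
(-11 + t(0, 0))*g + C = (-11 + (0 + 2*0))*8 + 2 = (-11 + (0 + 0))*8 + 2 = (-11 + 0)*8 + 2 = -11*8 + 2 = -88 + 2 = -86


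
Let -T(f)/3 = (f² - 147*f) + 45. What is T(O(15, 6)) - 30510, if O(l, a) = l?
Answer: -24705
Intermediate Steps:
T(f) = -135 - 3*f² + 441*f (T(f) = -3*((f² - 147*f) + 45) = -3*(45 + f² - 147*f) = -135 - 3*f² + 441*f)
T(O(15, 6)) - 30510 = (-135 - 3*15² + 441*15) - 30510 = (-135 - 3*225 + 6615) - 30510 = (-135 - 675 + 6615) - 30510 = 5805 - 30510 = -24705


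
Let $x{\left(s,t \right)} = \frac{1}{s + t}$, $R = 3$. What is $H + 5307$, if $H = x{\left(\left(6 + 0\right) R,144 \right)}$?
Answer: $\frac{859735}{162} \approx 5307.0$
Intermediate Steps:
$H = \frac{1}{162}$ ($H = \frac{1}{\left(6 + 0\right) 3 + 144} = \frac{1}{6 \cdot 3 + 144} = \frac{1}{18 + 144} = \frac{1}{162} \approx 0.0061728$)
$H + 5307 = \frac{1}{162} + 5307 = \frac{859735}{162}$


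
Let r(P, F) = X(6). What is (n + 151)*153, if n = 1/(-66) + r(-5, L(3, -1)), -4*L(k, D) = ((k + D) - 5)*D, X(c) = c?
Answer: 528411/22 ≈ 24019.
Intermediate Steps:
L(k, D) = -D*(-5 + D + k)/4 (L(k, D) = -((k + D) - 5)*D/4 = -((D + k) - 5)*D/4 = -(-5 + D + k)*D/4 = -D*(-5 + D + k)/4)
r(P, F) = 6
n = 395/66 (n = 1/(-66) + 6 = -1/66 + 6 = 395/66 ≈ 5.9848)
(n + 151)*153 = (395/66 + 151)*153 = (10361/66)*153 = 528411/22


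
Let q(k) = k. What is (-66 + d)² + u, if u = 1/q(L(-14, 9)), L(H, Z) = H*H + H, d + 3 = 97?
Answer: 142689/182 ≈ 784.01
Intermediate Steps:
d = 94 (d = -3 + 97 = 94)
L(H, Z) = H + H² (L(H, Z) = H² + H = H + H²)
u = 1/182 (u = 1/(-14*(1 - 14)) = 1/(-14*(-13)) = 1/182 ≈ 0.0054945)
(-66 + d)² + u = (-66 + 94)² + 1/182 = 28² + 1/182 = 784 + 1/182 = 142689/182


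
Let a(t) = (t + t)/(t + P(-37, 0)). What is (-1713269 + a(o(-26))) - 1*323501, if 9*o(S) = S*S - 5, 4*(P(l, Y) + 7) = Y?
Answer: -619177409/304 ≈ -2.0368e+6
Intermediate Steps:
P(l, Y) = -7 + Y/4
o(S) = -5/9 + S**2/9 (o(S) = (S*S - 5)/9 = (S**2 - 5)/9 = (-5 + S**2)/9 = -5/9 + S**2/9)
a(t) = 2*t/(-7 + t) (a(t) = (t + t)/(t + (-7 + (1/4)*0)) = (2*t)/(t + (-7 + 0)) = (2*t)/(t - 7) = (2*t)/(-7 + t) = 2*t/(-7 + t))
(-1713269 + a(o(-26))) - 1*323501 = (-1713269 + 2*(-5/9 + (1/9)*(-26)**2)/(-7 + (-5/9 + (1/9)*(-26)**2))) - 1*323501 = (-1713269 + 2*(-5/9 + (1/9)*676)/(-7 + (-5/9 + (1/9)*676))) - 323501 = (-1713269 + 2*(-5/9 + 676/9)/(-7 + (-5/9 + 676/9))) - 323501 = (-1713269 + 2*(671/9)/(-7 + 671/9)) - 323501 = (-1713269 + 2*(671/9)/(608/9)) - 323501 = (-1713269 + 2*(671/9)*(9/608)) - 323501 = (-1713269 + 671/304) - 323501 = -520833105/304 - 323501 = -619177409/304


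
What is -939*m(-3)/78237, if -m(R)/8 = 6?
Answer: 5008/8693 ≈ 0.57610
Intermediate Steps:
m(R) = -48 (m(R) = -8*6 = -48)
-939*m(-3)/78237 = -939*(-48)/78237 = 45072*(1/78237) = 5008/8693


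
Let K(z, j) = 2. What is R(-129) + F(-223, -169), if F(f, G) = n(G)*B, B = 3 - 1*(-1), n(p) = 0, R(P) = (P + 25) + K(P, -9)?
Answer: -102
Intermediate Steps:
R(P) = 27 + P (R(P) = (P + 25) + 2 = (25 + P) + 2 = 27 + P)
B = 4 (B = 3 + 1 = 4)
F(f, G) = 0 (F(f, G) = 0*4 = 0)
R(-129) + F(-223, -169) = (27 - 129) + 0 = -102 + 0 = -102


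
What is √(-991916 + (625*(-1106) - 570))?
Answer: 2*I*√420934 ≈ 1297.6*I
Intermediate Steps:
√(-991916 + (625*(-1106) - 570)) = √(-991916 + (-691250 - 570)) = √(-991916 - 691820) = √(-1683736) = 2*I*√420934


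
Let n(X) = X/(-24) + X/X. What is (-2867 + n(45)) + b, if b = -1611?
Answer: -35831/8 ≈ -4478.9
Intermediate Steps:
n(X) = 1 - X/24 (n(X) = X*(-1/24) + 1 = -X/24 + 1 = 1 - X/24)
(-2867 + n(45)) + b = (-2867 + (1 - 1/24*45)) - 1611 = (-2867 + (1 - 15/8)) - 1611 = (-2867 - 7/8) - 1611 = -22943/8 - 1611 = -35831/8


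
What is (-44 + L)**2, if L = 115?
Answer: 5041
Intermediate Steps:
(-44 + L)**2 = (-44 + 115)**2 = 71**2 = 5041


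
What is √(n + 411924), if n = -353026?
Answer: 7*√1202 ≈ 242.69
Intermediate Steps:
√(n + 411924) = √(-353026 + 411924) = √58898 = 7*√1202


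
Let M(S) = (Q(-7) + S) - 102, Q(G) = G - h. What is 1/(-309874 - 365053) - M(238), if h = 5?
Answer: -83690949/674927 ≈ -124.00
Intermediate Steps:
Q(G) = -5 + G (Q(G) = G - 1*5 = G - 5 = -5 + G)
M(S) = -114 + S (M(S) = ((-5 - 7) + S) - 102 = (-12 + S) - 102 = -114 + S)
1/(-309874 - 365053) - M(238) = 1/(-309874 - 365053) - (-114 + 238) = 1/(-674927) - 1*124 = -1/674927 - 124 = -83690949/674927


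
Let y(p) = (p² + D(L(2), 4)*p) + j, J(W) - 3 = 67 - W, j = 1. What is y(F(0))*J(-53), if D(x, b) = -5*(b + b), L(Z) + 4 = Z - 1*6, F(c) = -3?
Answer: 15990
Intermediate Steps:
J(W) = 70 - W (J(W) = 3 + (67 - W) = 70 - W)
L(Z) = -10 + Z (L(Z) = -4 + (Z - 1*6) = -4 + (Z - 6) = -4 + (-6 + Z) = -10 + Z)
D(x, b) = -10*b
y(p) = 1 + p² - 40*p (y(p) = (p² + (-10*4)*p) + 1 = (p² - 40*p) + 1 = 1 + p² - 40*p)
y(F(0))*J(-53) = (1 + (-3)² - 40*(-3))*(70 - 1*(-53)) = (1 + 9 + 120)*(70 + 53) = 130*123 = 15990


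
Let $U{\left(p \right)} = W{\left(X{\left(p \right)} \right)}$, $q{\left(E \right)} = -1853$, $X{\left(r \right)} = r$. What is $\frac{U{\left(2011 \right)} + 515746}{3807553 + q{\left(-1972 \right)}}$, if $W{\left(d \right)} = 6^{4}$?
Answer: $\frac{258521}{1902850} \approx 0.13586$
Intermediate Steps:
$W{\left(d \right)} = 1296$
$U{\left(p \right)} = 1296$
$\frac{U{\left(2011 \right)} + 515746}{3807553 + q{\left(-1972 \right)}} = \frac{1296 + 515746}{3807553 - 1853} = \frac{517042}{3805700} = 517042 \cdot \frac{1}{3805700} = \frac{258521}{1902850}$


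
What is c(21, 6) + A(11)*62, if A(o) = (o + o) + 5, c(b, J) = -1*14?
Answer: 1660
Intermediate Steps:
c(b, J) = -14
A(o) = 5 + 2*o (A(o) = 2*o + 5 = 5 + 2*o)
c(21, 6) + A(11)*62 = -14 + (5 + 2*11)*62 = -14 + (5 + 22)*62 = -14 + 27*62 = -14 + 1674 = 1660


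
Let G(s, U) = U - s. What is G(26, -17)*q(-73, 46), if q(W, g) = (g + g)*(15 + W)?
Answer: 229448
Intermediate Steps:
q(W, g) = 2*g*(15 + W) (q(W, g) = (2*g)*(15 + W) = 2*g*(15 + W))
G(26, -17)*q(-73, 46) = (-17 - 1*26)*(2*46*(15 - 73)) = (-17 - 26)*(2*46*(-58)) = -43*(-5336) = 229448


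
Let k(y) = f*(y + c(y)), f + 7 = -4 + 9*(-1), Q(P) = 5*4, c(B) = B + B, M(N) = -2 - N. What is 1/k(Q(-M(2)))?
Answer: -1/1200 ≈ -0.00083333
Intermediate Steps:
c(B) = 2*B
Q(P) = 20
f = -20 (f = -7 + (-4 + 9*(-1)) = -7 + (-4 - 9) = -7 - 13 = -20)
k(y) = -60*y (k(y) = -20*(y + 2*y) = -60*y)
1/k(Q(-M(2))) = 1/(-60*20) = 1/(-1200) = -1/1200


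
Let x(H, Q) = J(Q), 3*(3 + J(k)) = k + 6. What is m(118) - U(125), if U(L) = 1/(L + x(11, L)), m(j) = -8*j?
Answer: -469171/497 ≈ -944.01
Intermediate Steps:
J(k) = -1 + k/3 (J(k) = -3 + (k + 6)/3 = -3 + (6 + k)/3 = -3 + (2 + k/3) = -1 + k/3)
x(H, Q) = -1 + Q/3
U(L) = 1/(-1 + 4*L/3) (U(L) = 1/(L + (-1 + L/3)) = 1/(-1 + 4*L/3))
m(118) - U(125) = -8*118 - 3/(-3 + 4*125) = -944 - 3/(-3 + 500) = -944 - 3/497 = -469171/497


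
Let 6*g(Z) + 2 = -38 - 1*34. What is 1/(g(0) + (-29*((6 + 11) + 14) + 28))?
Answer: -3/2650 ≈ -0.0011321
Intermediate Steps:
g(Z) = -37/3 (g(Z) = -1/3 + (-38 - 1*34)/6 = -1/3 + (-38 - 34)/6 = -1/3 + (1/6)*(-72) = -1/3 - 12 = -37/3)
1/(g(0) + (-29*((6 + 11) + 14) + 28)) = 1/(-37/3 + (-29*((6 + 11) + 14) + 28)) = 1/(-37/3 + (-29*(17 + 14) + 28)) = 1/(-37/3 + (-29*31 + 28)) = 1/(-37/3 + (-899 + 28)) = 1/(-37/3 - 871) = 1/(-2650/3) = -3/2650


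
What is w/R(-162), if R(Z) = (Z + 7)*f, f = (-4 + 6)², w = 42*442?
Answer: -4641/155 ≈ -29.942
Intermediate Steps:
w = 18564
f = 4 (f = 2² = 4)
R(Z) = 28 + 4*Z (R(Z) = (Z + 7)*4 = (7 + Z)*4 = 28 + 4*Z)
w/R(-162) = 18564/(28 + 4*(-162)) = 18564/(28 - 648) = 18564/(-620) = 18564*(-1/620) = -4641/155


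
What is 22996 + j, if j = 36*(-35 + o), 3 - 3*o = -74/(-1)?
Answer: 20884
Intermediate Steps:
o = -71/3 (o = 1 - (-74)/(3*(-1)) = 1 - (-74)*(-1)/3 = 1 - ⅓*74 = 1 - 74/3 = -71/3 ≈ -23.667)
j = -2112 (j = 36*(-35 - 71/3) = 36*(-176/3) = -2112)
22996 + j = 22996 - 2112 = 20884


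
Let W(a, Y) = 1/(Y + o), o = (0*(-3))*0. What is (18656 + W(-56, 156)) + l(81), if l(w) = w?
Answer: 2922973/156 ≈ 18737.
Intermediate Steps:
o = 0 (o = 0*0 = 0)
W(a, Y) = 1/Y (W(a, Y) = 1/(Y + 0) = 1/Y)
(18656 + W(-56, 156)) + l(81) = (18656 + 1/156) + 81 = 2910337/156 + 81 = 2922973/156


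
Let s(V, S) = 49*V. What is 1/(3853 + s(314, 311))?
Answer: 1/19239 ≈ 5.1978e-5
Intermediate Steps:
1/(3853 + s(314, 311)) = 1/(3853 + 49*314) = 1/(3853 + 15386) = 1/19239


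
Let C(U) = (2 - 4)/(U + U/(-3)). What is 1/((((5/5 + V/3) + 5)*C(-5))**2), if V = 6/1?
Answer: 25/576 ≈ 0.043403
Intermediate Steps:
V = 6 (V = 6*1 = 6)
C(U) = -3/U (C(U) = -2/(U + U*(-1/3)) = -2/(U - U/3) = -2*3/(2*U) = -3/U)
1/((((5/5 + V/3) + 5)*C(-5))**2) = 1/((((5/5 + 6/3) + 5)*(-3/(-5)))**2) = 1/((((5*(1/5) + 6*(1/3)) + 5)*(-3*(-1/5)))**2) = 1/((((1 + 2) + 5)*(3/5))**2) = 1/(((3 + 5)*(3/5))**2) = 1/((8*(3/5))**2) = 1/((24/5)**2) = 1/(576/25) = 25/576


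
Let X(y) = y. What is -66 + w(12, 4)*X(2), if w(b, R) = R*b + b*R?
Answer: 126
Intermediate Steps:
w(b, R) = 2*R*b (w(b, R) = R*b + R*b = 2*R*b)
-66 + w(12, 4)*X(2) = -66 + (2*4*12)*2 = -66 + 96*2 = -66 + 192 = 126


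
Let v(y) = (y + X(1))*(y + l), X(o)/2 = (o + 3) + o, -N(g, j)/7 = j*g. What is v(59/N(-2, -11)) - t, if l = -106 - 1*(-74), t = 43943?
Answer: -1049537935/23716 ≈ -44254.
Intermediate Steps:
N(g, j) = -7*g*j (N(g, j) = -7*j*g = -7*g*j)
l = -32 (l = -106 + 74 = -32)
X(o) = 6 + 4*o (X(o) = 2*((o + 3) + o) = 2*((3 + o) + o) = 2*(3 + 2*o) = 6 + 4*o)
v(y) = (-32 + y)*(10 + y) (v(y) = (y + (6 + 4*1))*(y - 32) = (y + (6 + 4))*(-32 + y) = (y + 10)*(-32 + y) = (10 + y)*(-32 + y) = (-32 + y)*(10 + y))
v(59/N(-2, -11)) - t = (-320 + (59/((-7*(-2)*(-11))))**2 - 1298/((-7*(-2)*(-11)))) - 1*43943 = (-320 + (59/(-154))**2 - 1298/(-154)) - 43943 = (-320 + (59*(-1/154))**2 - 1298*(-1)/154) - 43943 = (-320 + (-59/154)**2 - 22*(-59/154)) - 43943 = (-320 + 3481/23716 + 59/7) - 43943 = -7385747/23716 - 43943 = -1049537935/23716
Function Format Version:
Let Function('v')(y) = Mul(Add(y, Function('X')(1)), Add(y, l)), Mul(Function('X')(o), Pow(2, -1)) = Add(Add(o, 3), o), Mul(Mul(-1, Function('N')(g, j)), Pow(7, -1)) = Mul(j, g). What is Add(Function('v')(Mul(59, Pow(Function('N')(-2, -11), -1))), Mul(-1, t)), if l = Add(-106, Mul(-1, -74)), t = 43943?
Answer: Rational(-1049537935, 23716) ≈ -44254.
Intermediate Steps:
Function('N')(g, j) = Mul(-7, g, j) (Function('N')(g, j) = Mul(-7, Mul(j, g)) = Mul(-7, Mul(g, j)) = Mul(-7, g, j))
l = -32 (l = Add(-106, 74) = -32)
Function('X')(o) = Add(6, Mul(4, o)) (Function('X')(o) = Mul(2, Add(Add(o, 3), o)) = Mul(2, Add(Add(3, o), o)) = Mul(2, Add(3, Mul(2, o))) = Add(6, Mul(4, o)))
Function('v')(y) = Mul(Add(-32, y), Add(10, y)) (Function('v')(y) = Mul(Add(y, Add(6, Mul(4, 1))), Add(y, -32)) = Mul(Add(y, Add(6, 4)), Add(-32, y)) = Mul(Add(y, 10), Add(-32, y)) = Mul(Add(10, y), Add(-32, y)) = Mul(Add(-32, y), Add(10, y)))
Add(Function('v')(Mul(59, Pow(Function('N')(-2, -11), -1))), Mul(-1, t)) = Add(Add(-320, Pow(Mul(59, Pow(Mul(-7, -2, -11), -1)), 2), Mul(-22, Mul(59, Pow(Mul(-7, -2, -11), -1)))), Mul(-1, 43943)) = Add(Add(-320, Pow(Mul(59, Pow(-154, -1)), 2), Mul(-22, Mul(59, Pow(-154, -1)))), -43943) = Add(Add(-320, Pow(Mul(59, Rational(-1, 154)), 2), Mul(-22, Mul(59, Rational(-1, 154)))), -43943) = Add(Add(-320, Pow(Rational(-59, 154), 2), Mul(-22, Rational(-59, 154))), -43943) = Add(Add(-320, Rational(3481, 23716), Rational(59, 7)), -43943) = Add(Rational(-7385747, 23716), -43943) = Rational(-1049537935, 23716)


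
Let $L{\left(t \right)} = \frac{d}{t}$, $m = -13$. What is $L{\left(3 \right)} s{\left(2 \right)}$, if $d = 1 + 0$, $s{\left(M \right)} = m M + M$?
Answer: $-8$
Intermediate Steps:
$s{\left(M \right)} = - 12 M$ ($s{\left(M \right)} = - 13 M + M = - 12 M$)
$d = 1$
$L{\left(t \right)} = \frac{1}{t}$ ($L{\left(t \right)} = 1 \frac{1}{t} = \frac{1}{t}$)
$L{\left(3 \right)} s{\left(2 \right)} = \frac{\left(-12\right) 2}{3} = \frac{1}{3} \left(-24\right) = -8$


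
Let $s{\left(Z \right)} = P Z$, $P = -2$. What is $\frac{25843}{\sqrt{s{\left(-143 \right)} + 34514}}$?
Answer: $\frac{25843 \sqrt{87}}{1740} \approx 138.53$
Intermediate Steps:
$s{\left(Z \right)} = - 2 Z$
$\frac{25843}{\sqrt{s{\left(-143 \right)} + 34514}} = \frac{25843}{\sqrt{\left(-2\right) \left(-143\right) + 34514}} = \frac{25843}{\sqrt{286 + 34514}} = \frac{25843}{\sqrt{34800}} = \frac{25843}{20 \sqrt{87}} = 25843 \frac{\sqrt{87}}{1740} = \frac{25843 \sqrt{87}}{1740}$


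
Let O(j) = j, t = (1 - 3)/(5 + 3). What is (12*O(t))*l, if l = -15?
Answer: 45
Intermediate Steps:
t = -¼ (t = -2/8 = -2*⅛ = -¼ ≈ -0.25000)
(12*O(t))*l = (12*(-¼))*(-15) = -3*(-15) = 45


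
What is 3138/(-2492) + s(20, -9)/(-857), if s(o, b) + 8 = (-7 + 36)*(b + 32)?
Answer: -2165747/1067822 ≈ -2.0282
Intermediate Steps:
s(o, b) = 920 + 29*b (s(o, b) = -8 + (-7 + 36)*(b + 32) = -8 + 29*(32 + b) = -8 + (928 + 29*b) = 920 + 29*b)
3138/(-2492) + s(20, -9)/(-857) = 3138/(-2492) + (920 + 29*(-9))/(-857) = 3138*(-1/2492) + (920 - 261)*(-1/857) = -1569/1246 + 659*(-1/857) = -1569/1246 - 659/857 = -2165747/1067822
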